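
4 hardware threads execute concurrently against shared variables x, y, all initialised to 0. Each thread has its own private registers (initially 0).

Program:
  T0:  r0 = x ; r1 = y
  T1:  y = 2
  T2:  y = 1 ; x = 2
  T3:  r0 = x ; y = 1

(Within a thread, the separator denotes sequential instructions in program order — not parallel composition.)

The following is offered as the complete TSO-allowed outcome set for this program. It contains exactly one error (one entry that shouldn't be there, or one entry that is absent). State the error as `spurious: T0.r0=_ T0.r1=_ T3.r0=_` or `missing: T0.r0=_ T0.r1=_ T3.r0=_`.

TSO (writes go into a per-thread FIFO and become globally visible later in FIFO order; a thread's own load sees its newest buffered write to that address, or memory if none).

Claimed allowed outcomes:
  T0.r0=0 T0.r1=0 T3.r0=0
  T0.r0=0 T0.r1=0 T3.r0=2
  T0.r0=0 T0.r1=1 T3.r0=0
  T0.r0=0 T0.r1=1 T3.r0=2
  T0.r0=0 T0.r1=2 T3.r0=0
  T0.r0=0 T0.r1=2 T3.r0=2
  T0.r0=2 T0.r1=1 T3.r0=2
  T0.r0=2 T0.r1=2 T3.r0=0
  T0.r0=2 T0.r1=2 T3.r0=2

outcome vector order: (T0.r0,T0.r1,T3.r0)
under TSO → (0,0,0) (0,0,2) (0,1,0) (0,1,2) (0,2,0) (0,2,2) (2,1,0) (2,1,2) (2,2,0) (2,2,2)
TSO∖claimed = {(2,1,0)}

missing: T0.r0=2 T0.r1=1 T3.r0=0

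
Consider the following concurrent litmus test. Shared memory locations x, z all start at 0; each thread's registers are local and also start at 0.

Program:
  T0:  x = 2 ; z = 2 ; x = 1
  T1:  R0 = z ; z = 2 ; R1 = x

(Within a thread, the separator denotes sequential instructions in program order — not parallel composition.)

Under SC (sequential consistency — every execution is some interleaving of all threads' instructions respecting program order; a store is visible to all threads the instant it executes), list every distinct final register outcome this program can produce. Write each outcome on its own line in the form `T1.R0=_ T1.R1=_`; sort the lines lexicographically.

outcome vector order: (T1.R0,T1.R1)
|SC outcomes| = 5

T1.R0=0 T1.R1=0
T1.R0=0 T1.R1=1
T1.R0=0 T1.R1=2
T1.R0=2 T1.R1=1
T1.R0=2 T1.R1=2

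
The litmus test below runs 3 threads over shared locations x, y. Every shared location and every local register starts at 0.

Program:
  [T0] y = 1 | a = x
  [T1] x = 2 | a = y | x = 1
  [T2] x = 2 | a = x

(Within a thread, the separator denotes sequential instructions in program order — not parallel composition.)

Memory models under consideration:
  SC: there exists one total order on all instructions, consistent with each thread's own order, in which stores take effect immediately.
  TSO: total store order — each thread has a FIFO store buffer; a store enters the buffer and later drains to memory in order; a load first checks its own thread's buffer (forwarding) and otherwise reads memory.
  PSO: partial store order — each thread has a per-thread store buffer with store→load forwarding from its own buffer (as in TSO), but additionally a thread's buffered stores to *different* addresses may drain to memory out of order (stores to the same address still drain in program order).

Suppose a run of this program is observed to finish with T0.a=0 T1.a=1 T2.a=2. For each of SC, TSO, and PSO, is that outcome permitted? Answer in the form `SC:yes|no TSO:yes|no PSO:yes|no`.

outcome vector order: (T0.a,T1.a,T2.a)
under SC → <0 1 1>; <0 1 2>; <1 0 1>; <1 0 2>; <1 1 1>; <1 1 2>; <2 0 1>; <2 0 2>; <2 1 1>; <2 1 2>
under TSO → <0 0 1>; <0 0 2>; <0 1 1>; <0 1 2>; <1 0 1>; <1 0 2>; <1 1 1>; <1 1 2>; <2 0 1>; <2 0 2>; <2 1 1>; <2 1 2>
under PSO → <0 0 1>; <0 0 2>; <0 1 1>; <0 1 2>; <1 0 1>; <1 0 2>; <1 1 1>; <1 1 2>; <2 0 1>; <2 0 2>; <2 1 1>; <2 1 2>
target <0 1 2> ∈ {SC,TSO,PSO}

SC:yes TSO:yes PSO:yes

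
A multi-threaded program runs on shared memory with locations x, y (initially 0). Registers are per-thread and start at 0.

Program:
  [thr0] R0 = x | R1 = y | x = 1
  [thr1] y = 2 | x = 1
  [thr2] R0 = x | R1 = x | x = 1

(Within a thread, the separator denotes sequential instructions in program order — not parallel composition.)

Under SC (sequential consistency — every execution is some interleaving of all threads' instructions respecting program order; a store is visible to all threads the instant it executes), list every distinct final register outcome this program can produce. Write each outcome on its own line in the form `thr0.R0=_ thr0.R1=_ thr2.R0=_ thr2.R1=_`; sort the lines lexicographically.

outcome vector order: (thr0.R0,thr0.R1,thr2.R0,thr2.R1)
|SC outcomes| = 10

thr0.R0=0 thr0.R1=0 thr2.R0=0 thr2.R1=0
thr0.R0=0 thr0.R1=0 thr2.R0=0 thr2.R1=1
thr0.R0=0 thr0.R1=0 thr2.R0=1 thr2.R1=1
thr0.R0=0 thr0.R1=2 thr2.R0=0 thr2.R1=0
thr0.R0=0 thr0.R1=2 thr2.R0=0 thr2.R1=1
thr0.R0=0 thr0.R1=2 thr2.R0=1 thr2.R1=1
thr0.R0=1 thr0.R1=0 thr2.R0=0 thr2.R1=0
thr0.R0=1 thr0.R1=2 thr2.R0=0 thr2.R1=0
thr0.R0=1 thr0.R1=2 thr2.R0=0 thr2.R1=1
thr0.R0=1 thr0.R1=2 thr2.R0=1 thr2.R1=1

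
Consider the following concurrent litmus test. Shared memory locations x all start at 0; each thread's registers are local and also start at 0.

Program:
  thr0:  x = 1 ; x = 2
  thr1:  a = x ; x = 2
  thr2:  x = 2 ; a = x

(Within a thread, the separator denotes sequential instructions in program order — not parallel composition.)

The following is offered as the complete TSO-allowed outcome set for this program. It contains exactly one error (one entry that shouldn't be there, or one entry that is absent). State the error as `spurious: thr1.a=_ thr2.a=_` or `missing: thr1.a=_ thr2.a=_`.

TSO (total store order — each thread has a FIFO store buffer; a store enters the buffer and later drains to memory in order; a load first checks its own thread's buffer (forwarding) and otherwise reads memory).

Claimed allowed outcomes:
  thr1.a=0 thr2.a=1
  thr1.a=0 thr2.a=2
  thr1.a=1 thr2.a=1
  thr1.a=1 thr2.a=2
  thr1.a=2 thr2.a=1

missing: thr1.a=2 thr2.a=2

outcome vector order: (thr1.a,thr2.a)
TSO (6): <0 1>, <0 2>, <1 1>, <1 2>, <2 1>, <2 2>
TSO∖claimed = {<2 2>}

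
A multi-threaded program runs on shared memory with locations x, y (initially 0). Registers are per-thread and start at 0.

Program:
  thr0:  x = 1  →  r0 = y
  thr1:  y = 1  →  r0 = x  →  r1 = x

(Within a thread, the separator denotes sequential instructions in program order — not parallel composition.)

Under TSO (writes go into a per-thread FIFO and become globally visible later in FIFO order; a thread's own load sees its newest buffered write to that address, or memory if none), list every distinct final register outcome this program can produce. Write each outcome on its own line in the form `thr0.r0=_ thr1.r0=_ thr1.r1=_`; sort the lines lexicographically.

outcome vector order: (thr0.r0,thr1.r0,thr1.r1)
|TSO outcomes| = 6

thr0.r0=0 thr1.r0=0 thr1.r1=0
thr0.r0=0 thr1.r0=0 thr1.r1=1
thr0.r0=0 thr1.r0=1 thr1.r1=1
thr0.r0=1 thr1.r0=0 thr1.r1=0
thr0.r0=1 thr1.r0=0 thr1.r1=1
thr0.r0=1 thr1.r0=1 thr1.r1=1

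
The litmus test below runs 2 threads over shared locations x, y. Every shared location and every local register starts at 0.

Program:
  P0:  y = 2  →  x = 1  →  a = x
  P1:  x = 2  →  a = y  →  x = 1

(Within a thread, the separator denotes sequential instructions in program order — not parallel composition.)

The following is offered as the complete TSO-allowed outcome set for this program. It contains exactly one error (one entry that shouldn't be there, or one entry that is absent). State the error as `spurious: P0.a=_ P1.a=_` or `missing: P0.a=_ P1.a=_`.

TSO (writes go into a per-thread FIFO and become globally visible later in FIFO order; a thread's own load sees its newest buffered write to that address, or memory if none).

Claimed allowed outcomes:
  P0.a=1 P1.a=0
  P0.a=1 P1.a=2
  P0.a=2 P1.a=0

outcome vector order: (P0.a,P1.a)
[TSO] allowed = {1/0 1/2 2/0 2/2}
TSO∖claimed = {2/2}

missing: P0.a=2 P1.a=2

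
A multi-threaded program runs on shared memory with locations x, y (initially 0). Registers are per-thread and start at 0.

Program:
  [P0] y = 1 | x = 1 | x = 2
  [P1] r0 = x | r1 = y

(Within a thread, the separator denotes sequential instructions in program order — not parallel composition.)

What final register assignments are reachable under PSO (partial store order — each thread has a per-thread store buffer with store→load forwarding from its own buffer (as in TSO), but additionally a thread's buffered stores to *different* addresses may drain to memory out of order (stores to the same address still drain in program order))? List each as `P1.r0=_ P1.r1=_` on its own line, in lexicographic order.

outcome vector order: (P1.r0,P1.r1)
|PSO outcomes| = 6

P1.r0=0 P1.r1=0
P1.r0=0 P1.r1=1
P1.r0=1 P1.r1=0
P1.r0=1 P1.r1=1
P1.r0=2 P1.r1=0
P1.r0=2 P1.r1=1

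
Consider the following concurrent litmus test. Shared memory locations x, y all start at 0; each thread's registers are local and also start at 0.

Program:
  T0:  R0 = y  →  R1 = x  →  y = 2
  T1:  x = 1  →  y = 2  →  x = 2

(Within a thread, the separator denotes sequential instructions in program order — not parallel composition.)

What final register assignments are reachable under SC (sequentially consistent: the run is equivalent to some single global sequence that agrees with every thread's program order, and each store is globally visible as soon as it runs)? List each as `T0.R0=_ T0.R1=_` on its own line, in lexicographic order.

outcome vector order: (T0.R0,T0.R1)
|SC outcomes| = 5

T0.R0=0 T0.R1=0
T0.R0=0 T0.R1=1
T0.R0=0 T0.R1=2
T0.R0=2 T0.R1=1
T0.R0=2 T0.R1=2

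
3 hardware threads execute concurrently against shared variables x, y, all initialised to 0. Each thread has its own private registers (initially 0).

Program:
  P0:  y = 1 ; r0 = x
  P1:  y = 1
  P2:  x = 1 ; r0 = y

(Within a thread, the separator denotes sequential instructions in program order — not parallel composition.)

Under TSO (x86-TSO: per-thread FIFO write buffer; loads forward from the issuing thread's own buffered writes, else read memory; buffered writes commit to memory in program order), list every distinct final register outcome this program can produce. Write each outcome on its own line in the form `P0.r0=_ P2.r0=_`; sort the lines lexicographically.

P0.r0=0 P2.r0=0
P0.r0=0 P2.r0=1
P0.r0=1 P2.r0=0
P0.r0=1 P2.r0=1

outcome vector order: (P0.r0,P2.r0)
|TSO outcomes| = 4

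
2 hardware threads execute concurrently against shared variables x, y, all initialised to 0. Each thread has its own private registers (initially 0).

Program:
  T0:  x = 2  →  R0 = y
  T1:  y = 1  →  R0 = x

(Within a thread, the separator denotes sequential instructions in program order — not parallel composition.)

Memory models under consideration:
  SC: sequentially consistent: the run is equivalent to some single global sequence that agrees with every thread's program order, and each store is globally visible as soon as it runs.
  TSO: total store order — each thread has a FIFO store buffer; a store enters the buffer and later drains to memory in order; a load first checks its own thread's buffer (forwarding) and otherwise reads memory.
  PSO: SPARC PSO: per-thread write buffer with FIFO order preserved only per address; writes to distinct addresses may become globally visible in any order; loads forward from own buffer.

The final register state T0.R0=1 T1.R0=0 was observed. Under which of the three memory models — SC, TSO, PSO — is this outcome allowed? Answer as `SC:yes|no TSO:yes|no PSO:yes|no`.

SC:yes TSO:yes PSO:yes

outcome vector order: (T0.R0,T1.R0)
SC: 3 outcomes — {<0 2>, <1 0>, <1 2>}
TSO: 4 outcomes — {<0 0>, <0 2>, <1 0>, <1 2>}
PSO: 4 outcomes — {<0 0>, <0 2>, <1 0>, <1 2>}
target <1 0> ∈ {SC,TSO,PSO}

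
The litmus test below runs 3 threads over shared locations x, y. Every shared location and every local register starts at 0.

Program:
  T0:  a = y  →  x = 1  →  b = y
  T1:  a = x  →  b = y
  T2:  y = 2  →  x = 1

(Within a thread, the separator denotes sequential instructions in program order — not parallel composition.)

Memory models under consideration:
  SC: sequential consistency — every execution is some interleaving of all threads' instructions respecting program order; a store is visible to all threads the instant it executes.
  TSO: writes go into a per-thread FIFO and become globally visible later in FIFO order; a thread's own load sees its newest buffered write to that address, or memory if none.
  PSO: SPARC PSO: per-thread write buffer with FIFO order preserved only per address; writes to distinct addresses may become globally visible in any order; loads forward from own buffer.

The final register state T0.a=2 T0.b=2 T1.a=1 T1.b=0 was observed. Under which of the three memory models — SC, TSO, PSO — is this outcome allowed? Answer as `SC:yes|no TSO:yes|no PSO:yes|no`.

SC:no TSO:no PSO:yes

outcome vector order: (T0.a,T0.b,T1.a,T1.b)
[SC] allowed = {(0,0,0,0); (0,0,0,2); (0,0,1,0); (0,0,1,2); (0,2,0,0); (0,2,0,2); (0,2,1,0); (0,2,1,2); (2,2,0,0); (2,2,0,2); (2,2,1,2)}
[TSO] allowed = {(0,0,0,0); (0,0,0,2); (0,0,1,0); (0,0,1,2); (0,2,0,0); (0,2,0,2); (0,2,1,0); (0,2,1,2); (2,2,0,0); (2,2,0,2); (2,2,1,2)}
[PSO] allowed = {(0,0,0,0); (0,0,0,2); (0,0,1,0); (0,0,1,2); (0,2,0,0); (0,2,0,2); (0,2,1,0); (0,2,1,2); (2,2,0,0); (2,2,0,2); (2,2,1,0); (2,2,1,2)}
target (2,2,1,0) ∈ {PSO}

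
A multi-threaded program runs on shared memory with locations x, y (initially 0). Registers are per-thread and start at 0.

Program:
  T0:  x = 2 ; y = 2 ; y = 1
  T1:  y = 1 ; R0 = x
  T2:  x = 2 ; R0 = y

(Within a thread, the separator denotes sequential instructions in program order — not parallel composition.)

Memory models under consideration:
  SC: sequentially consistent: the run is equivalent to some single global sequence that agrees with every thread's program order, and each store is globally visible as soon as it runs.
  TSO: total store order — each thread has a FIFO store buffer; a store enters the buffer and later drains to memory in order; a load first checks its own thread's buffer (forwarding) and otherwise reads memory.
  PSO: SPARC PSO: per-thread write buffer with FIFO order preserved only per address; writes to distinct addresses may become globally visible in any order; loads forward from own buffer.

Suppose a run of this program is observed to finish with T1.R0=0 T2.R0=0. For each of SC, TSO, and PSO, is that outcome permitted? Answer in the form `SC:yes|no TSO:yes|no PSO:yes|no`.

SC:no TSO:yes PSO:yes

outcome vector order: (T1.R0,T2.R0)
SC: 5 outcomes — {(0,1), (0,2), (2,0), (2,1), (2,2)}
TSO: 6 outcomes — {(0,0), (0,1), (0,2), (2,0), (2,1), (2,2)}
PSO: 6 outcomes — {(0,0), (0,1), (0,2), (2,0), (2,1), (2,2)}
target (0,0) ∈ {TSO,PSO}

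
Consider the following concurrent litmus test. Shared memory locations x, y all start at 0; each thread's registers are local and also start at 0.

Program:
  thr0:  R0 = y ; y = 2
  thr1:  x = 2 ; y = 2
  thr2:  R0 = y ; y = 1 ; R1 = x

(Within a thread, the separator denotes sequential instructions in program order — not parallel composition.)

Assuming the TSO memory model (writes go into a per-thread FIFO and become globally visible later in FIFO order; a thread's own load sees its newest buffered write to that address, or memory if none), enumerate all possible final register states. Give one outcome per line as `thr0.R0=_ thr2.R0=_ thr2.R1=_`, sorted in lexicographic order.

outcome vector order: (thr0.R0,thr2.R0,thr2.R1)
|TSO outcomes| = 10

thr0.R0=0 thr2.R0=0 thr2.R1=0
thr0.R0=0 thr2.R0=0 thr2.R1=2
thr0.R0=0 thr2.R0=2 thr2.R1=0
thr0.R0=0 thr2.R0=2 thr2.R1=2
thr0.R0=1 thr2.R0=0 thr2.R1=0
thr0.R0=1 thr2.R0=0 thr2.R1=2
thr0.R0=1 thr2.R0=2 thr2.R1=2
thr0.R0=2 thr2.R0=0 thr2.R1=0
thr0.R0=2 thr2.R0=0 thr2.R1=2
thr0.R0=2 thr2.R0=2 thr2.R1=2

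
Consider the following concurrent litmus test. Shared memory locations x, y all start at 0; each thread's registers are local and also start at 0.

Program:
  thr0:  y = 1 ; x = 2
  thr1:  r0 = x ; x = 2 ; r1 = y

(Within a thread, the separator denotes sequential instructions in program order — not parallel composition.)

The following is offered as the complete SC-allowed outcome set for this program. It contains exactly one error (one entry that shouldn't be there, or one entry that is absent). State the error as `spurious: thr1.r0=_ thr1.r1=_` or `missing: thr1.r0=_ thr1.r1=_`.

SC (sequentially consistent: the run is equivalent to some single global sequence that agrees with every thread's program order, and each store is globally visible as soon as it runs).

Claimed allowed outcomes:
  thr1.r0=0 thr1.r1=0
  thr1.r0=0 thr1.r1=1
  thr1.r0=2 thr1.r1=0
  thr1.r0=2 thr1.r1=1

outcome vector order: (thr1.r0,thr1.r1)
SC: 3 outcomes — {<0 0>, <0 1>, <2 1>}
claimed∖SC = {<2 0>}

spurious: thr1.r0=2 thr1.r1=0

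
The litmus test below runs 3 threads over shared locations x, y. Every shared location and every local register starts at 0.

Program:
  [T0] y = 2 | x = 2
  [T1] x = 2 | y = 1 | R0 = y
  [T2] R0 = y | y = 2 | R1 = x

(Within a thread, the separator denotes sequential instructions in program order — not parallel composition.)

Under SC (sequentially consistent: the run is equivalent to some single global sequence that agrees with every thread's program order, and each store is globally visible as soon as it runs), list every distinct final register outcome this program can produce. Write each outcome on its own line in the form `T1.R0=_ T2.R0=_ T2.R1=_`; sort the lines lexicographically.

outcome vector order: (T1.R0,T2.R0,T2.R1)
|SC outcomes| = 9

T1.R0=1 T2.R0=0 T2.R1=0
T1.R0=1 T2.R0=0 T2.R1=2
T1.R0=1 T2.R0=1 T2.R1=2
T1.R0=1 T2.R0=2 T2.R1=0
T1.R0=1 T2.R0=2 T2.R1=2
T1.R0=2 T2.R0=0 T2.R1=0
T1.R0=2 T2.R0=0 T2.R1=2
T1.R0=2 T2.R0=1 T2.R1=2
T1.R0=2 T2.R0=2 T2.R1=2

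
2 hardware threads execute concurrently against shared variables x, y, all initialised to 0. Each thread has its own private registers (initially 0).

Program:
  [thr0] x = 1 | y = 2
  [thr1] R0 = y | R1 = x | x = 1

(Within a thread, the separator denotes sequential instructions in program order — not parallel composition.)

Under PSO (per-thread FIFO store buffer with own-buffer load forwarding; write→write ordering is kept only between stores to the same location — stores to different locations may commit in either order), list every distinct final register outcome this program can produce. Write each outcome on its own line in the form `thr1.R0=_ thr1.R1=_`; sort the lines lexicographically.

thr1.R0=0 thr1.R1=0
thr1.R0=0 thr1.R1=1
thr1.R0=2 thr1.R1=0
thr1.R0=2 thr1.R1=1

outcome vector order: (thr1.R0,thr1.R1)
|PSO outcomes| = 4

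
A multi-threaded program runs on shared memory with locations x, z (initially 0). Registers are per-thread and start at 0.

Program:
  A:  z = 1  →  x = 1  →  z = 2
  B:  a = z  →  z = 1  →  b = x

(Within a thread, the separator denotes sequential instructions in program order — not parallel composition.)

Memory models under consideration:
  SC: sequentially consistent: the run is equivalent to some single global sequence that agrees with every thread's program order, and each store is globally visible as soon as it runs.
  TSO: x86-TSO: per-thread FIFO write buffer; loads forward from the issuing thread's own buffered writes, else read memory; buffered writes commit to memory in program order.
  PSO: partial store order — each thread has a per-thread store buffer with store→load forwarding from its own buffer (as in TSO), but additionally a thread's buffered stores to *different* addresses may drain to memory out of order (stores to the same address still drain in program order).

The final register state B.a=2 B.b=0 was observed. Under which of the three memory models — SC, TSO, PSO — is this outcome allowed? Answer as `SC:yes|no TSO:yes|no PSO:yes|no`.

SC:no TSO:no PSO:yes

outcome vector order: (B.a,B.b)
SC: 5 outcomes — {(0,0) (0,1) (1,0) (1,1) (2,1)}
TSO: 5 outcomes — {(0,0) (0,1) (1,0) (1,1) (2,1)}
PSO: 6 outcomes — {(0,0) (0,1) (1,0) (1,1) (2,0) (2,1)}
target (2,0) ∈ {PSO}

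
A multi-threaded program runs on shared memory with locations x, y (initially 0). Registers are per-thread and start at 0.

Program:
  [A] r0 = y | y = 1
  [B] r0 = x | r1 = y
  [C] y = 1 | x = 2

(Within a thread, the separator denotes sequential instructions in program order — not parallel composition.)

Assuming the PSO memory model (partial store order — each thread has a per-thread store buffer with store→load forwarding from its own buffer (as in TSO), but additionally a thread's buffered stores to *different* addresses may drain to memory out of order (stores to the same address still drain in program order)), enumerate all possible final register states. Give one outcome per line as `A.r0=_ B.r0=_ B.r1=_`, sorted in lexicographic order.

A.r0=0 B.r0=0 B.r1=0
A.r0=0 B.r0=0 B.r1=1
A.r0=0 B.r0=2 B.r1=0
A.r0=0 B.r0=2 B.r1=1
A.r0=1 B.r0=0 B.r1=0
A.r0=1 B.r0=0 B.r1=1
A.r0=1 B.r0=2 B.r1=0
A.r0=1 B.r0=2 B.r1=1

outcome vector order: (A.r0,B.r0,B.r1)
|PSO outcomes| = 8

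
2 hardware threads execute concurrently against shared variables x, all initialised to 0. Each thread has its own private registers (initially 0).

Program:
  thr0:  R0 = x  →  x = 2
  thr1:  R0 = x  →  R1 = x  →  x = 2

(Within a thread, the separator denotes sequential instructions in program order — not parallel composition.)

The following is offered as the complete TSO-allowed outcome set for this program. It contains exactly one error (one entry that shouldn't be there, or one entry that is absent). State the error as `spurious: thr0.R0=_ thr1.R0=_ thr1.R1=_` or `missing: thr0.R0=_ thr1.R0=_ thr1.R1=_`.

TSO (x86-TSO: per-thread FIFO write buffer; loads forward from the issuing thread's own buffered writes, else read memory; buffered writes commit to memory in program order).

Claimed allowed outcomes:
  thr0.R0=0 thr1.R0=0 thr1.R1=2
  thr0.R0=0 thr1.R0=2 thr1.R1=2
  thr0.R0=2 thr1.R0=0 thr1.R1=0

outcome vector order: (thr0.R0,thr1.R0,thr1.R1)
under TSO → 0/0/0, 0/0/2, 0/2/2, 2/0/0
TSO∖claimed = {0/0/0}

missing: thr0.R0=0 thr1.R0=0 thr1.R1=0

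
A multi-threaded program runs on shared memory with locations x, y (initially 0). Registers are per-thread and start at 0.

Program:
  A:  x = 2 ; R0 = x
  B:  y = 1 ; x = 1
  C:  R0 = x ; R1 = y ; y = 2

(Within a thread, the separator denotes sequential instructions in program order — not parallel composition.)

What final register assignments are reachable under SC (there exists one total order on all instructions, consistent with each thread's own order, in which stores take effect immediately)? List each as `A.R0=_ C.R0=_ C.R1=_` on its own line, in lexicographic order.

outcome vector order: (A.R0,C.R0,C.R1)
|SC outcomes| = 10

A.R0=1 C.R0=0 C.R1=0
A.R0=1 C.R0=0 C.R1=1
A.R0=1 C.R0=1 C.R1=1
A.R0=1 C.R0=2 C.R1=0
A.R0=1 C.R0=2 C.R1=1
A.R0=2 C.R0=0 C.R1=0
A.R0=2 C.R0=0 C.R1=1
A.R0=2 C.R0=1 C.R1=1
A.R0=2 C.R0=2 C.R1=0
A.R0=2 C.R0=2 C.R1=1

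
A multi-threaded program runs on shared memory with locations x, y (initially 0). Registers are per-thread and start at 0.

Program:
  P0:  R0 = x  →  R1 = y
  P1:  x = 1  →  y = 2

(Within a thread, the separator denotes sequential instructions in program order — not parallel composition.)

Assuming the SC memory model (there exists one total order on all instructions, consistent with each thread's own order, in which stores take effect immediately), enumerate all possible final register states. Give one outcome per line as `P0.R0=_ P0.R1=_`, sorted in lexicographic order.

outcome vector order: (P0.R0,P0.R1)
|SC outcomes| = 4

P0.R0=0 P0.R1=0
P0.R0=0 P0.R1=2
P0.R0=1 P0.R1=0
P0.R0=1 P0.R1=2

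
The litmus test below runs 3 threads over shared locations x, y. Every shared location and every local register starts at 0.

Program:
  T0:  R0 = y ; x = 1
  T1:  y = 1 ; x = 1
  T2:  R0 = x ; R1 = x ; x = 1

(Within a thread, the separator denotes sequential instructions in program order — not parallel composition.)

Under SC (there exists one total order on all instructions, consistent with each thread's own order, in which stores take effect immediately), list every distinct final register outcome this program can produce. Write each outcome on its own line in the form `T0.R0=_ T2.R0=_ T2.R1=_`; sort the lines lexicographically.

T0.R0=0 T2.R0=0 T2.R1=0
T0.R0=0 T2.R0=0 T2.R1=1
T0.R0=0 T2.R0=1 T2.R1=1
T0.R0=1 T2.R0=0 T2.R1=0
T0.R0=1 T2.R0=0 T2.R1=1
T0.R0=1 T2.R0=1 T2.R1=1

outcome vector order: (T0.R0,T2.R0,T2.R1)
|SC outcomes| = 6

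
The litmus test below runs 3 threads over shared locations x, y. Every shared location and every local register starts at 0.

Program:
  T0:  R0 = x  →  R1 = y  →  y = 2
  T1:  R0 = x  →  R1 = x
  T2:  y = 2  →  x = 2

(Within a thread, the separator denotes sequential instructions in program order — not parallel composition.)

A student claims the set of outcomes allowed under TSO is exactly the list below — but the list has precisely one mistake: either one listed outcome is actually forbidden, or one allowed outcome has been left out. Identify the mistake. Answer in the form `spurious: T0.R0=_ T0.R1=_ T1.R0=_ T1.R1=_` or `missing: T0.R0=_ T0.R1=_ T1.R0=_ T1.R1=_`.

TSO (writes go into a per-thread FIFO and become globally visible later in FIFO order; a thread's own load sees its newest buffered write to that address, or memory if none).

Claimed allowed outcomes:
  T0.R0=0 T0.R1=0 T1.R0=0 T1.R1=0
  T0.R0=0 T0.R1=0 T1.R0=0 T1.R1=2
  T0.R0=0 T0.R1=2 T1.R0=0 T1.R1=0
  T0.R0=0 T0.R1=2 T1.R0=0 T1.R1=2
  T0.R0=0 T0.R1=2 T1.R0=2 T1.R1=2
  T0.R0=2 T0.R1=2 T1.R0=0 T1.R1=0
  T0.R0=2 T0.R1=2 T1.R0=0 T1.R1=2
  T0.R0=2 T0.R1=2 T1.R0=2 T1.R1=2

outcome vector order: (T0.R0,T0.R1,T1.R0,T1.R1)
under TSO → (0,0,0,0) (0,0,0,2) (0,0,2,2) (0,2,0,0) (0,2,0,2) (0,2,2,2) (2,2,0,0) (2,2,0,2) (2,2,2,2)
TSO∖claimed = {(0,0,2,2)}

missing: T0.R0=0 T0.R1=0 T1.R0=2 T1.R1=2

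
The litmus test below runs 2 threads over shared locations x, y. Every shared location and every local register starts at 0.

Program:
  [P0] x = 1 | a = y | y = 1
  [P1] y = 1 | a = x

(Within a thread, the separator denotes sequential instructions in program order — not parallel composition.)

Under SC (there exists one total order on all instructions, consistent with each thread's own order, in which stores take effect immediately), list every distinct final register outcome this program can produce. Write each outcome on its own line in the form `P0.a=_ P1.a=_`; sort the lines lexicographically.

P0.a=0 P1.a=1
P0.a=1 P1.a=0
P0.a=1 P1.a=1

outcome vector order: (P0.a,P1.a)
|SC outcomes| = 3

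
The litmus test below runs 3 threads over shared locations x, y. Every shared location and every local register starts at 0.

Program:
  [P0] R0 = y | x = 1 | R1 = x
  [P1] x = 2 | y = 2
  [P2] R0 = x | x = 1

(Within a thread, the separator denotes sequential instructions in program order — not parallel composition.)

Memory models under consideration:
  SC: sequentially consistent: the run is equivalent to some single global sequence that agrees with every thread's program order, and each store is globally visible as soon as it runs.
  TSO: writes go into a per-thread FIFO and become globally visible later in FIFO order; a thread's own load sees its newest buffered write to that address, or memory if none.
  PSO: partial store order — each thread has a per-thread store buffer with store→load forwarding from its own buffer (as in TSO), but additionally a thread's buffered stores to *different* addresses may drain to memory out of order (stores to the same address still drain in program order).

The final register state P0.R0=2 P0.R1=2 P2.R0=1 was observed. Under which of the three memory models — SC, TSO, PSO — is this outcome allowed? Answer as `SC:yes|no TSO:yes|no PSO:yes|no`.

outcome vector order: (P0.R0,P0.R1,P2.R0)
under SC → 0/1/0 0/1/1 0/1/2 0/2/0 0/2/1 0/2/2 2/1/0 2/1/1 2/1/2
under TSO → 0/1/0 0/1/1 0/1/2 0/2/0 0/2/1 0/2/2 2/1/0 2/1/1 2/1/2
under PSO → 0/1/0 0/1/1 0/1/2 0/2/0 0/2/1 0/2/2 2/1/0 2/1/1 2/1/2 2/2/0 2/2/1 2/2/2
target 2/2/1 ∈ {PSO}

SC:no TSO:no PSO:yes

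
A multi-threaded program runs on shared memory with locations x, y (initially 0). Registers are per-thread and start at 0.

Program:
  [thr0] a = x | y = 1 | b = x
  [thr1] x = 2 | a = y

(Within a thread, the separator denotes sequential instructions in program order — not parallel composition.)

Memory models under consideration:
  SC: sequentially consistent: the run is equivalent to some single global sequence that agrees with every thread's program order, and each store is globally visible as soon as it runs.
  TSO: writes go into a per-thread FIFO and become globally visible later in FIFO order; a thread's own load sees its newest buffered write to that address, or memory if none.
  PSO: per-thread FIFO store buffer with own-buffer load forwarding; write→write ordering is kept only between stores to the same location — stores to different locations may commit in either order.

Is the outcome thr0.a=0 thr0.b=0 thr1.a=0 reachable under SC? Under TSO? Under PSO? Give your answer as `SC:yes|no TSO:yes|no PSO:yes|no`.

SC:no TSO:yes PSO:yes

outcome vector order: (thr0.a,thr0.b,thr1.a)
SC (5): 001, 020, 021, 220, 221
TSO (6): 000, 001, 020, 021, 220, 221
PSO (6): 000, 001, 020, 021, 220, 221
target 000 ∈ {TSO,PSO}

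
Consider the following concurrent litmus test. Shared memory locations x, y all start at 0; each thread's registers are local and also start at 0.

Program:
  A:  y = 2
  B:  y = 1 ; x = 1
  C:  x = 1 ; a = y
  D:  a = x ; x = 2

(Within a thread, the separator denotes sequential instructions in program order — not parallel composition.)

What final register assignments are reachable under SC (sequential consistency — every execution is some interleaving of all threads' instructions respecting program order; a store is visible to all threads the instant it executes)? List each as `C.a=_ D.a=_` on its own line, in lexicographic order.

outcome vector order: (C.a,D.a)
|SC outcomes| = 6

C.a=0 D.a=0
C.a=0 D.a=1
C.a=1 D.a=0
C.a=1 D.a=1
C.a=2 D.a=0
C.a=2 D.a=1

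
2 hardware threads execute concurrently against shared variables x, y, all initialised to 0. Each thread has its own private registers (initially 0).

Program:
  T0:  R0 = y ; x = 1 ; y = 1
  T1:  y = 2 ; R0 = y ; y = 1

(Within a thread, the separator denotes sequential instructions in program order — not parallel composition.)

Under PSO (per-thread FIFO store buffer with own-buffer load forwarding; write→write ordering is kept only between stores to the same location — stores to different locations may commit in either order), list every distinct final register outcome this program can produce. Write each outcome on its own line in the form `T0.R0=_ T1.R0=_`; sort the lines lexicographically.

outcome vector order: (T0.R0,T1.R0)
|PSO outcomes| = 5

T0.R0=0 T1.R0=1
T0.R0=0 T1.R0=2
T0.R0=1 T1.R0=2
T0.R0=2 T1.R0=1
T0.R0=2 T1.R0=2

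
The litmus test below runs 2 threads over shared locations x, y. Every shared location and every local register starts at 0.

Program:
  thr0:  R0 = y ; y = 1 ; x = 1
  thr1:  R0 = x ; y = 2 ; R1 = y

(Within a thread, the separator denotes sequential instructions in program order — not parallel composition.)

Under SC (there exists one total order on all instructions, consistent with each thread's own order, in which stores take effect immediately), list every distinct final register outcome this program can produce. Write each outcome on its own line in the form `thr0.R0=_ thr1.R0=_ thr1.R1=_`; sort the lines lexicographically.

outcome vector order: (thr0.R0,thr1.R0,thr1.R1)
|SC outcomes| = 5

thr0.R0=0 thr1.R0=0 thr1.R1=1
thr0.R0=0 thr1.R0=0 thr1.R1=2
thr0.R0=0 thr1.R0=1 thr1.R1=2
thr0.R0=2 thr1.R0=0 thr1.R1=1
thr0.R0=2 thr1.R0=0 thr1.R1=2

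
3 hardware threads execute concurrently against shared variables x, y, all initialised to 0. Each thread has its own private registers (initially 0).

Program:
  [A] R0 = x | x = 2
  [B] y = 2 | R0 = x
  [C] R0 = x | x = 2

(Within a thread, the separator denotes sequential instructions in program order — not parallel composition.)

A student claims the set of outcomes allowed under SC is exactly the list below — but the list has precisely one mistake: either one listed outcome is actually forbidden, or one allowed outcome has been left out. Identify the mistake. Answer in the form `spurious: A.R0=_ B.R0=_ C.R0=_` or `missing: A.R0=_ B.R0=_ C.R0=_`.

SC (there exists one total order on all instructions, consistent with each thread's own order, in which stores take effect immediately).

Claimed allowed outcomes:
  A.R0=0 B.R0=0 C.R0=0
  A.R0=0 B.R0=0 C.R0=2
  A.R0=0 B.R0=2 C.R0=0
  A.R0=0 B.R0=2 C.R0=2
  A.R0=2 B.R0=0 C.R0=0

outcome vector order: (A.R0,B.R0,C.R0)
under SC → <0 0 0>; <0 0 2>; <0 2 0>; <0 2 2>; <2 0 0>; <2 2 0>
SC∖claimed = {<2 2 0>}

missing: A.R0=2 B.R0=2 C.R0=0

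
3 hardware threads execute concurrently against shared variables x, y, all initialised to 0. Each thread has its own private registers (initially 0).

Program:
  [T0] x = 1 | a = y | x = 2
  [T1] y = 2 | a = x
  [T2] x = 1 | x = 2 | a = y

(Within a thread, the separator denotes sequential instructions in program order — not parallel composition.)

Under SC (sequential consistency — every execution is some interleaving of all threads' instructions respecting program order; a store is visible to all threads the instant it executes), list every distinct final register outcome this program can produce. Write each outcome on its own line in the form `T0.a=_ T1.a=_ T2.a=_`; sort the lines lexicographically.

outcome vector order: (T0.a,T1.a,T2.a)
|SC outcomes| = 9

T0.a=0 T1.a=1 T2.a=0
T0.a=0 T1.a=1 T2.a=2
T0.a=0 T1.a=2 T2.a=0
T0.a=0 T1.a=2 T2.a=2
T0.a=2 T1.a=0 T2.a=2
T0.a=2 T1.a=1 T2.a=0
T0.a=2 T1.a=1 T2.a=2
T0.a=2 T1.a=2 T2.a=0
T0.a=2 T1.a=2 T2.a=2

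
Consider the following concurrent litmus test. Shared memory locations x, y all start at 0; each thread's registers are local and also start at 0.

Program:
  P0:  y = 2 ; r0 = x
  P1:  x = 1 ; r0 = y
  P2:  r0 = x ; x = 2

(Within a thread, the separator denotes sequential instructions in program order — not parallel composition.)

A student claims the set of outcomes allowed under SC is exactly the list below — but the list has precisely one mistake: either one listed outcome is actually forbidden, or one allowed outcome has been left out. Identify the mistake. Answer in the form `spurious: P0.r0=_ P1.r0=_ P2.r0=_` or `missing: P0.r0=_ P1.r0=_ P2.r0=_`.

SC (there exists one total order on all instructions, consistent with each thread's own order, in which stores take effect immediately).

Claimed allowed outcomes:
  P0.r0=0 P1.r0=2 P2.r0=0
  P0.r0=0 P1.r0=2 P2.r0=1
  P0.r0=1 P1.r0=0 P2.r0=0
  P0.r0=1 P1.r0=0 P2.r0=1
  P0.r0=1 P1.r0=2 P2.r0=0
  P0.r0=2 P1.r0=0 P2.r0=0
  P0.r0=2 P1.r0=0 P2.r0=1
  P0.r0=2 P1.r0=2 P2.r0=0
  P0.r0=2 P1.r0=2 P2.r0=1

outcome vector order: (P0.r0,P1.r0,P2.r0)
SC: 10 outcomes — {0/2/0, 0/2/1, 1/0/0, 1/0/1, 1/2/0, 1/2/1, 2/0/0, 2/0/1, 2/2/0, 2/2/1}
SC∖claimed = {1/2/1}

missing: P0.r0=1 P1.r0=2 P2.r0=1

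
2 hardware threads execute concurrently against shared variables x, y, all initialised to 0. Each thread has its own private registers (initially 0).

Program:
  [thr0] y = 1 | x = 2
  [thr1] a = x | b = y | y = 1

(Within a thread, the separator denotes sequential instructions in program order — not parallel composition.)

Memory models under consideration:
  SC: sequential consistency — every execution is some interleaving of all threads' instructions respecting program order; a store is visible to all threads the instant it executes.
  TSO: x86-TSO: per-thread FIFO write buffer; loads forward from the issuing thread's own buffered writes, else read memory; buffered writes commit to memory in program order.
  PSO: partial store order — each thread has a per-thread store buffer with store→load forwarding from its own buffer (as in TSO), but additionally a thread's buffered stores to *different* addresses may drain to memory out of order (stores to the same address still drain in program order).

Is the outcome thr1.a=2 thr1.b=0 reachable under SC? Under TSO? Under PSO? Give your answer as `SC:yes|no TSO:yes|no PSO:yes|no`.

SC:no TSO:no PSO:yes

outcome vector order: (thr1.a,thr1.b)
SC (3): (0,0), (0,1), (2,1)
TSO (3): (0,0), (0,1), (2,1)
PSO (4): (0,0), (0,1), (2,0), (2,1)
target (2,0) ∈ {PSO}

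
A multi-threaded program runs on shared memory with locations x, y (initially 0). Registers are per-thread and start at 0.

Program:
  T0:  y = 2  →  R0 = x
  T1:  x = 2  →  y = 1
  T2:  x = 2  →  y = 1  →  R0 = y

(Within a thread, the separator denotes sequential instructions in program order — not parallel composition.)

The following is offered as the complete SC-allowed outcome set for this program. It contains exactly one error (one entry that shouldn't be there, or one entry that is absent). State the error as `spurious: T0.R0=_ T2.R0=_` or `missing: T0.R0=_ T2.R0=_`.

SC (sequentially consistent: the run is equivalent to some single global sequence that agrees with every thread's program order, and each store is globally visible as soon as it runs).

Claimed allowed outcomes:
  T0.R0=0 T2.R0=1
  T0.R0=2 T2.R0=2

outcome vector order: (T0.R0,T2.R0)
[SC] allowed = {(0,1); (2,1); (2,2)}
SC∖claimed = {(2,1)}

missing: T0.R0=2 T2.R0=1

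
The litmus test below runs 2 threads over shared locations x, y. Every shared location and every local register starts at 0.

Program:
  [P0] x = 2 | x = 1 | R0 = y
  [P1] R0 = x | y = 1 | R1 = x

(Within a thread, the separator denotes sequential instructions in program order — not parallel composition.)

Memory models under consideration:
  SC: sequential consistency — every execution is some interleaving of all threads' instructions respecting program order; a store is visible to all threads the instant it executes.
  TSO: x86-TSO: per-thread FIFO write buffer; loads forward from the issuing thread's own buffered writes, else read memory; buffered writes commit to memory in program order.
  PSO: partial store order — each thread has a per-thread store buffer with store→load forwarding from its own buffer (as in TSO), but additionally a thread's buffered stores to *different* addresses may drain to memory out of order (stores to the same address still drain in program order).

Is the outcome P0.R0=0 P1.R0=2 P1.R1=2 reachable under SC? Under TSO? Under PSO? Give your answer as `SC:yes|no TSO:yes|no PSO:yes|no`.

SC:no TSO:yes PSO:yes

outcome vector order: (P0.R0,P1.R0,P1.R1)
[SC] allowed = {(0,0,1) (0,1,1) (0,2,1) (1,0,0) (1,0,1) (1,0,2) (1,1,1) (1,2,1) (1,2,2)}
[TSO] allowed = {(0,0,0) (0,0,1) (0,0,2) (0,1,1) (0,2,1) (0,2,2) (1,0,0) (1,0,1) (1,0,2) (1,1,1) (1,2,1) (1,2,2)}
[PSO] allowed = {(0,0,0) (0,0,1) (0,0,2) (0,1,1) (0,2,1) (0,2,2) (1,0,0) (1,0,1) (1,0,2) (1,1,1) (1,2,1) (1,2,2)}
target (0,2,2) ∈ {TSO,PSO}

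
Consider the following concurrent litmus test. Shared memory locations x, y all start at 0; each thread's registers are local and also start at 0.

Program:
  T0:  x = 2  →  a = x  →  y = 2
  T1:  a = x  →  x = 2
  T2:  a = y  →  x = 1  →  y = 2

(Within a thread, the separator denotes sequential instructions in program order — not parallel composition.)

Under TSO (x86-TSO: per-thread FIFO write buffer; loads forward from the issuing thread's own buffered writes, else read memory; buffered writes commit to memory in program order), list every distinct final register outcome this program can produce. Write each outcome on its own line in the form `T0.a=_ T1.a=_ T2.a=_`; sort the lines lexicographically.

T0.a=1 T1.a=0 T2.a=0
T0.a=1 T1.a=1 T2.a=0
T0.a=1 T1.a=2 T2.a=0
T0.a=2 T1.a=0 T2.a=0
T0.a=2 T1.a=0 T2.a=2
T0.a=2 T1.a=1 T2.a=0
T0.a=2 T1.a=1 T2.a=2
T0.a=2 T1.a=2 T2.a=0
T0.a=2 T1.a=2 T2.a=2

outcome vector order: (T0.a,T1.a,T2.a)
|TSO outcomes| = 9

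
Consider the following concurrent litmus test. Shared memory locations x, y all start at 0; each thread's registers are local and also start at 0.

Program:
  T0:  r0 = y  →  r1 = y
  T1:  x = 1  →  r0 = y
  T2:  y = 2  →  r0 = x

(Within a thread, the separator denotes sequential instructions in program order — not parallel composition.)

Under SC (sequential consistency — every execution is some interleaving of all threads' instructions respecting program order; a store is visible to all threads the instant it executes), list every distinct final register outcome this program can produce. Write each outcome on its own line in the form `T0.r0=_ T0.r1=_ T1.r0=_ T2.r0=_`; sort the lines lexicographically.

outcome vector order: (T0.r0,T0.r1,T1.r0,T2.r0)
|SC outcomes| = 9

T0.r0=0 T0.r1=0 T1.r0=0 T2.r0=1
T0.r0=0 T0.r1=0 T1.r0=2 T2.r0=0
T0.r0=0 T0.r1=0 T1.r0=2 T2.r0=1
T0.r0=0 T0.r1=2 T1.r0=0 T2.r0=1
T0.r0=0 T0.r1=2 T1.r0=2 T2.r0=0
T0.r0=0 T0.r1=2 T1.r0=2 T2.r0=1
T0.r0=2 T0.r1=2 T1.r0=0 T2.r0=1
T0.r0=2 T0.r1=2 T1.r0=2 T2.r0=0
T0.r0=2 T0.r1=2 T1.r0=2 T2.r0=1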